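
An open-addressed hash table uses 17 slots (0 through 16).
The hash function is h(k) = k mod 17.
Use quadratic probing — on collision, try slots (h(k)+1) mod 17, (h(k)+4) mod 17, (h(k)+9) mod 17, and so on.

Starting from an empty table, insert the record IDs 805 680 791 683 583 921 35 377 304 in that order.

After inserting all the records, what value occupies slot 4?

921

805: h=6 => slot 6
680: h=0 => slot 0
791: h=9 => slot 9
683: h=3 => slot 3
583: h=5 => slot 5
921: h=3, probe 3,4 => slot 4
35: h=1 => slot 1
377: h=3, probe 3,4,7 => slot 7
304: h=15 => slot 15
Table: [680, 35, ∅, 683, 921, 583, 805, 377, ∅, 791, ∅, ∅, ∅, ∅, ∅, 304, ∅]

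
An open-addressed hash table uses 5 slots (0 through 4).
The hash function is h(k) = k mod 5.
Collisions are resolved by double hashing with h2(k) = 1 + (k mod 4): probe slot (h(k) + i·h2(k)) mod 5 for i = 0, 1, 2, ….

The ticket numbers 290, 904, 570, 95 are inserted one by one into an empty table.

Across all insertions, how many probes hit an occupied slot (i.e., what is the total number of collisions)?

4

Insert 290: h=0, slot 0 empty → index 0.
Insert 904: h=4, slot 4 empty → index 4.
Insert 570: h=0, h2=3, slot 0 occupied → index 3.
Insert 95: h=0, h2=4, slots 0,4,3 occupied → index 2.
Table: [290, ., 95, 570, 904]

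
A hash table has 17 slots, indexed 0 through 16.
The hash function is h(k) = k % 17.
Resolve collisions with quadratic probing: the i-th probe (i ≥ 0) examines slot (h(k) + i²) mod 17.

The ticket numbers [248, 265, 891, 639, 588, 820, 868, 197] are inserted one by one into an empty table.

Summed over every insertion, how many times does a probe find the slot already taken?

Insert 248: h=10, slot 10 empty => index 10.
Insert 265: h=10, slot 10 occupied => index 11.
Insert 891: h=7, slot 7 empty => index 7.
Insert 639: h=10, slots 10,11 occupied => index 14.
Insert 588: h=10, slots 10,11,14 occupied => index 2.
Insert 820: h=4, slot 4 empty => index 4.
Insert 868: h=1, slot 1 empty => index 1.
Insert 197: h=10, slots 10,11,14,2 occupied => index 9.
Table: [—, 868, 588, —, 820, —, —, 891, —, 197, 248, 265, —, —, 639, —, —]

10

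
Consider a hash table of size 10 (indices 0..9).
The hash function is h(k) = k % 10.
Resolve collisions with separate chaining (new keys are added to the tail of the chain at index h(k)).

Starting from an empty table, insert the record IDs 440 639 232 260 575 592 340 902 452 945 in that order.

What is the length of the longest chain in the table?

440 → bucket 0
639 → bucket 9
232 → bucket 2
260 → bucket 0 (collision)
575 → bucket 5
592 → bucket 2 (collision)
340 → bucket 0 (collision)
902 → bucket 2 (collision)
452 → bucket 2 (collision)
945 → bucket 5 (collision)
Final buckets:
0: 440 -> 260 -> 340
1: -
2: 232 -> 592 -> 902 -> 452
3: -
4: -
5: 575 -> 945
6: -
7: -
8: -
9: 639

4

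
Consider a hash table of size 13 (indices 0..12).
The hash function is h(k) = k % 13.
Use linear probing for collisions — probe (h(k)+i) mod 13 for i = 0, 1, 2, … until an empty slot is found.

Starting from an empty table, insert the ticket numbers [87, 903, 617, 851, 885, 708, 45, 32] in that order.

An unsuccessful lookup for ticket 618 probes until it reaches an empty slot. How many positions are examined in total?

7

87 hashes to 9; slot 9 is free => place at 9.
903 hashes to 6; slot 6 is free => place at 6.
617 hashes to 6; 6 taken => place at 7.
851 hashes to 6; 6,7 taken => place at 8.
885 hashes to 1; slot 1 is free => place at 1.
708 hashes to 6; 6,7,8,9 taken => place at 10.
45 hashes to 6; 6,7,8,9,10 taken => place at 11.
32 hashes to 6; 6,7,8,9,10,11 taken => place at 12.
Table: [., 885, ., ., ., ., 903, 617, 851, 87, 708, 45, 32]
Lookup 618: h=7, probe 7,8,9,10,11,12,0 → slot 0 empty, not found.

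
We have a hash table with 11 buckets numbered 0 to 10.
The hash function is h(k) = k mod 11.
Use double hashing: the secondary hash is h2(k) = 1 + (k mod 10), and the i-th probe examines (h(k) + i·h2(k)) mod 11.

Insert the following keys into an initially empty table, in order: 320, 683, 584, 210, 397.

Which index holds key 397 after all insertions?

9

Insert 320: h=1, slot 1 empty => index 1.
Insert 683: h=1, h2=4, slot 1 occupied => index 5.
Insert 584: h=1, h2=5, slot 1 occupied => index 6.
Insert 210: h=1, h2=1, slot 1 occupied => index 2.
Insert 397: h=1, h2=8, slot 1 occupied => index 9.
Table: [., 320, 210, ., ., 683, 584, ., ., 397, .]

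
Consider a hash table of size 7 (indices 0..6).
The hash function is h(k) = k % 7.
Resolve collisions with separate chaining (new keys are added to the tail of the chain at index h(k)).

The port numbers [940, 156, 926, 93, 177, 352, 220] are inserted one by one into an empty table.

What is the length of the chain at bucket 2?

940 → bucket 2
156 → bucket 2 (collision)
926 → bucket 2 (collision)
93 → bucket 2 (collision)
177 → bucket 2 (collision)
352 → bucket 2 (collision)
220 → bucket 3
Final buckets:
0: _
1: _
2: 940 -> 156 -> 926 -> 93 -> 177 -> 352
3: 220
4: _
5: _
6: _

6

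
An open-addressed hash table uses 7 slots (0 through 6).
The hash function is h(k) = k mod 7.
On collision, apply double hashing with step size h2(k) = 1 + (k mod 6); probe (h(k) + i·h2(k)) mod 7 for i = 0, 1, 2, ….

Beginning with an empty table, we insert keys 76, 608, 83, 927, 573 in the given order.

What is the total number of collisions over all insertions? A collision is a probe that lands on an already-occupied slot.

4

76: h=6 => slot 6
608: h=6, h2=3, probe 6,2 => slot 2
83: h=6, h2=6, probe 6,5 => slot 5
927: h=3 => slot 3
573: h=6, h2=4, probe 6,3,0 => slot 0
Table: [573, —, 608, 927, —, 83, 76]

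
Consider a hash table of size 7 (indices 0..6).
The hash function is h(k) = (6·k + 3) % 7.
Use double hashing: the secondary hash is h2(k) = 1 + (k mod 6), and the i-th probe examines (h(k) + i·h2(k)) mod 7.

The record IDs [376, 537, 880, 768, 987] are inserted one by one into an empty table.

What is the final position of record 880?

3

Insert 376: h=5, slot 5 empty → index 5.
Insert 537: h=5, h2=4, slot 5 occupied → index 2.
Insert 880: h=5, h2=5, slot 5 occupied → index 3.
Insert 768: h=5, h2=1, slot 5 occupied → index 6.
Insert 987: h=3, h2=4, slot 3 occupied → index 0.
Table: [987, -, 537, 880, -, 376, 768]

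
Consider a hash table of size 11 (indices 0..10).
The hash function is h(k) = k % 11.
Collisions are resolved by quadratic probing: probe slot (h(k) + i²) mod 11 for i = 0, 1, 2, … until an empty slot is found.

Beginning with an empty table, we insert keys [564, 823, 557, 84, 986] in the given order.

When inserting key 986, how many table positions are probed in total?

3

Insert 564: h=3, slot 3 empty -> index 3.
Insert 823: h=9, slot 9 empty -> index 9.
Insert 557: h=7, slot 7 empty -> index 7.
Insert 84: h=7, slot 7 occupied -> index 8.
Insert 986: h=7, slots 7,8 occupied -> index 0.
Table: [986, -, -, 564, -, -, -, 557, 84, 823, -]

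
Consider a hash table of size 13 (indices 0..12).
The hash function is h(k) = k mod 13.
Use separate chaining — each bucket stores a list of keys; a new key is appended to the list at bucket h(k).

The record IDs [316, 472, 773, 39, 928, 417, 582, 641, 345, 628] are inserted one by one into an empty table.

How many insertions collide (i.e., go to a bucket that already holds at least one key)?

316 -> bucket 4
472 -> bucket 4 (collision)
773 -> bucket 6
39 -> bucket 0
928 -> bucket 5
417 -> bucket 1
582 -> bucket 10
641 -> bucket 4 (collision)
345 -> bucket 7
628 -> bucket 4 (collision)
Final buckets:
0: 39
1: 417
2: ∅
3: ∅
4: 316 -> 472 -> 641 -> 628
5: 928
6: 773
7: 345
8: ∅
9: ∅
10: 582
11: ∅
12: ∅

3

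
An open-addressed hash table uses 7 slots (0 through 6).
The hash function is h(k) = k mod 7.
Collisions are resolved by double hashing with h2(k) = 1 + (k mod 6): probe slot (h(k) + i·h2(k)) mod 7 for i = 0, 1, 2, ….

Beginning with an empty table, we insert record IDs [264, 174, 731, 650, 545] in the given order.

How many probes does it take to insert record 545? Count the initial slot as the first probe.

3

264 hashes to 5; slot 5 is free → place at 5.
174 hashes to 6; slot 6 is free → place at 6.
731 hashes to 3; slot 3 is free → place at 3.
650 hashes to 6, h2=3; 6 taken → place at 2.
545 hashes to 6, h2=6; 6,5 taken → place at 4.
Table: [-, -, 650, 731, 545, 264, 174]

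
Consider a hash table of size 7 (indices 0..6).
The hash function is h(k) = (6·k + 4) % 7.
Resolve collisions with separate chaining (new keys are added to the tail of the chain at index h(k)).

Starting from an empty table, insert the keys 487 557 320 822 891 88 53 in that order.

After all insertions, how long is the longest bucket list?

4

Insert 487: h=0, bucket 0 empty -> new chain.
Insert 557: h=0, bucket 0 nonempty -> append to chain.
Insert 320: h=6, bucket 6 empty -> new chain.
Insert 822: h=1, bucket 1 empty -> new chain.
Insert 891: h=2, bucket 2 empty -> new chain.
Insert 88: h=0, bucket 0 nonempty -> append to chain.
Insert 53: h=0, bucket 0 nonempty -> append to chain.
Final buckets:
0: 487 -> 557 -> 88 -> 53
1: 822
2: 891
3: _
4: _
5: _
6: 320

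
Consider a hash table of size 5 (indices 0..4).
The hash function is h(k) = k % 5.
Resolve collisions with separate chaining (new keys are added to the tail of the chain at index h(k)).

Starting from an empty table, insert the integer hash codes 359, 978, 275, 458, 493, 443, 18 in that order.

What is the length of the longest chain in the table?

5

Insert 359: h=4, bucket 4 empty -> new chain.
Insert 978: h=3, bucket 3 empty -> new chain.
Insert 275: h=0, bucket 0 empty -> new chain.
Insert 458: h=3, bucket 3 nonempty -> append to chain.
Insert 493: h=3, bucket 3 nonempty -> append to chain.
Insert 443: h=3, bucket 3 nonempty -> append to chain.
Insert 18: h=3, bucket 3 nonempty -> append to chain.
Final buckets:
0: 275
1: -
2: -
3: 978 -> 458 -> 493 -> 443 -> 18
4: 359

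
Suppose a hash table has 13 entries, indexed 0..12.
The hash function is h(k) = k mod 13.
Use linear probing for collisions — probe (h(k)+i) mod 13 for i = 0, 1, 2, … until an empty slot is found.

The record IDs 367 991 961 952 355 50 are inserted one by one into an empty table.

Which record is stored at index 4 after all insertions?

367: h=3 => slot 3
991: h=3, probe 3,4 => slot 4
961: h=12 => slot 12
952: h=3, probe 3,4,5 => slot 5
355: h=4, probe 4,5,6 => slot 6
50: h=11 => slot 11
Table: [., ., ., 367, 991, 952, 355, ., ., ., ., 50, 961]

991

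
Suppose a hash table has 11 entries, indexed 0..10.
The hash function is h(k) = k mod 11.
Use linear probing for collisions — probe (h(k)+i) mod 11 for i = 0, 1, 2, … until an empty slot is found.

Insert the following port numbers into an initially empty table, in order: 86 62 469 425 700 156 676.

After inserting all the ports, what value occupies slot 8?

469

86: h=9 -> slot 9
62: h=7 -> slot 7
469: h=7, probe 7,8 -> slot 8
425: h=7, probe 7,8,9,10 -> slot 10
700: h=7, probe 7,8,9,10,0 -> slot 0
156: h=2 -> slot 2
676: h=5 -> slot 5
Table: [700, ∅, 156, ∅, ∅, 676, ∅, 62, 469, 86, 425]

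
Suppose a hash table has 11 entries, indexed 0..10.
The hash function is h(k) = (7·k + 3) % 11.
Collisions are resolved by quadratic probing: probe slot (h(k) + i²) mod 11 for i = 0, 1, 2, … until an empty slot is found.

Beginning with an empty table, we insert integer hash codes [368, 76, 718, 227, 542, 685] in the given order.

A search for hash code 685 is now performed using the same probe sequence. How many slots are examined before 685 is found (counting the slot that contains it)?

3

368 hashes to 5; slot 5 is free => place at 5.
76 hashes to 7; slot 7 is free => place at 7.
718 hashes to 2; slot 2 is free => place at 2.
227 hashes to 8; slot 8 is free => place at 8.
542 hashes to 2; 2 taken => place at 3.
685 hashes to 2; 2,3 taken => place at 6.
Table: [-, -, 718, 542, -, 368, 685, 76, 227, -, -]
Lookup 685: h=2, probe 2,3,6 → found at 6.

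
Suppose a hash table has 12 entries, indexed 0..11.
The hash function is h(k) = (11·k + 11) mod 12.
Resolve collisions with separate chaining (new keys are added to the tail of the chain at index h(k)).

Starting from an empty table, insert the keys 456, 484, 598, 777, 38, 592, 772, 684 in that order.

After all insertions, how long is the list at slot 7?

3

Insert 456: h=11, bucket 11 empty -> new chain.
Insert 484: h=7, bucket 7 empty -> new chain.
Insert 598: h=1, bucket 1 empty -> new chain.
Insert 777: h=2, bucket 2 empty -> new chain.
Insert 38: h=9, bucket 9 empty -> new chain.
Insert 592: h=7, bucket 7 nonempty -> append to chain.
Insert 772: h=7, bucket 7 nonempty -> append to chain.
Insert 684: h=11, bucket 11 nonempty -> append to chain.
Final buckets:
0: —
1: 598
2: 777
3: —
4: —
5: —
6: —
7: 484 -> 592 -> 772
8: —
9: 38
10: —
11: 456 -> 684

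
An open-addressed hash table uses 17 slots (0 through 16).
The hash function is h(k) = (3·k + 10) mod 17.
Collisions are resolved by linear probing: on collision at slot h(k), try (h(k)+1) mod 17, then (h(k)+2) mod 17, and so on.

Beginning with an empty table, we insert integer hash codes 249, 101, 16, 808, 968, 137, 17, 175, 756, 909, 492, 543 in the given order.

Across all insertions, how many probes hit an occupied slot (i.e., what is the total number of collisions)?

25

249 hashes to 9; slot 9 is free → place at 9.
101 hashes to 7; slot 7 is free → place at 7.
16 hashes to 7; 7 taken → place at 8.
808 hashes to 3; slot 3 is free → place at 3.
968 hashes to 7; 7,8,9 taken → place at 10.
137 hashes to 13; slot 13 is free → place at 13.
17 hashes to 10; 10 taken → place at 11.
175 hashes to 8; 8,9,10,11 taken → place at 12.
756 hashes to 0; slot 0 is free → place at 0.
909 hashes to 0; 0 taken → place at 1.
492 hashes to 7; 7,8,9,10,11,12,13 taken → place at 14.
543 hashes to 7; 7,8,9,10,11,12,13,14 taken → place at 15.
Table: [756, 909, -, 808, -, -, -, 101, 16, 249, 968, 17, 175, 137, 492, 543, -]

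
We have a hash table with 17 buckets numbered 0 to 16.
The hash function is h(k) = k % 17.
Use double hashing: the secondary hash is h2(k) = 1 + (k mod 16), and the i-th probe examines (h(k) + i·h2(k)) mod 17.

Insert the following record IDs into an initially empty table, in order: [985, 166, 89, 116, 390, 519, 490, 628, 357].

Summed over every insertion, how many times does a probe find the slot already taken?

6

Insert 985: h=16, slot 16 empty -> index 16.
Insert 166: h=13, slot 13 empty -> index 13.
Insert 89: h=4, slot 4 empty -> index 4.
Insert 116: h=14, slot 14 empty -> index 14.
Insert 390: h=16, h2=7, slot 16 occupied -> index 6.
Insert 519: h=9, slot 9 empty -> index 9.
Insert 490: h=14, h2=11, slot 14 occupied -> index 8.
Insert 628: h=16, h2=5, slots 16,4,9,14 occupied -> index 2.
Insert 357: h=0, slot 0 empty -> index 0.
Table: [357, _, 628, _, 89, _, 390, _, 490, 519, _, _, _, 166, 116, _, 985]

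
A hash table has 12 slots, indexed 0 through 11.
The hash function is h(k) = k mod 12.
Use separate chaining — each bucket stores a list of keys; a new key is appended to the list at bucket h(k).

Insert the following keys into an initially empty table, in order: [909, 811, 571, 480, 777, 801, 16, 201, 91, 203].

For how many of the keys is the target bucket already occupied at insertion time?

5

Insert 909: h=9, bucket 9 empty → new chain.
Insert 811: h=7, bucket 7 empty → new chain.
Insert 571: h=7, bucket 7 nonempty → append to chain.
Insert 480: h=0, bucket 0 empty → new chain.
Insert 777: h=9, bucket 9 nonempty → append to chain.
Insert 801: h=9, bucket 9 nonempty → append to chain.
Insert 16: h=4, bucket 4 empty → new chain.
Insert 201: h=9, bucket 9 nonempty → append to chain.
Insert 91: h=7, bucket 7 nonempty → append to chain.
Insert 203: h=11, bucket 11 empty → new chain.
Final buckets:
0: 480
1: —
2: —
3: —
4: 16
5: —
6: —
7: 811 -> 571 -> 91
8: —
9: 909 -> 777 -> 801 -> 201
10: —
11: 203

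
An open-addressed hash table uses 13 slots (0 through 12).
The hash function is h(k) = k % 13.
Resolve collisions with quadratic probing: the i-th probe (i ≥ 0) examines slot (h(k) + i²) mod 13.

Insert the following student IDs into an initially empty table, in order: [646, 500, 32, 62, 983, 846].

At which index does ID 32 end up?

646: h=9 → slot 9
500: h=6 → slot 6
32: h=6, probe 6,7 → slot 7
62: h=10 → slot 10
983: h=8 → slot 8
846: h=1 → slot 1
Table: [∅, 846, ∅, ∅, ∅, ∅, 500, 32, 983, 646, 62, ∅, ∅]

7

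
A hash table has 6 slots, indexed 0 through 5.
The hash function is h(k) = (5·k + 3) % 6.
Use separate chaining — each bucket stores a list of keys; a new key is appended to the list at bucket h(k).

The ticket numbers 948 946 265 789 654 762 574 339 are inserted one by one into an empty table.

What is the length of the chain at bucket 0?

2

Insert 948: h=3, bucket 3 empty -> new chain.
Insert 946: h=5, bucket 5 empty -> new chain.
Insert 265: h=2, bucket 2 empty -> new chain.
Insert 789: h=0, bucket 0 empty -> new chain.
Insert 654: h=3, bucket 3 nonempty -> append to chain.
Insert 762: h=3, bucket 3 nonempty -> append to chain.
Insert 574: h=5, bucket 5 nonempty -> append to chain.
Insert 339: h=0, bucket 0 nonempty -> append to chain.
Final buckets:
0: 789 -> 339
1: .
2: 265
3: 948 -> 654 -> 762
4: .
5: 946 -> 574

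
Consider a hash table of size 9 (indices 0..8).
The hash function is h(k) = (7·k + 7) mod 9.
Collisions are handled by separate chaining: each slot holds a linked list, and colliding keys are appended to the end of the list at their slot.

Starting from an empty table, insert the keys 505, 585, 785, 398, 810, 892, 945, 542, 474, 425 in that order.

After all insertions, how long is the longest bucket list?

4

Insert 505: h=5, bucket 5 empty → new chain.
Insert 585: h=7, bucket 7 empty → new chain.
Insert 785: h=3, bucket 3 empty → new chain.
Insert 398: h=3, bucket 3 nonempty → append to chain.
Insert 810: h=7, bucket 7 nonempty → append to chain.
Insert 892: h=5, bucket 5 nonempty → append to chain.
Insert 945: h=7, bucket 7 nonempty → append to chain.
Insert 542: h=3, bucket 3 nonempty → append to chain.
Insert 474: h=4, bucket 4 empty → new chain.
Insert 425: h=3, bucket 3 nonempty → append to chain.
Final buckets:
0: .
1: .
2: .
3: 785 -> 398 -> 542 -> 425
4: 474
5: 505 -> 892
6: .
7: 585 -> 810 -> 945
8: .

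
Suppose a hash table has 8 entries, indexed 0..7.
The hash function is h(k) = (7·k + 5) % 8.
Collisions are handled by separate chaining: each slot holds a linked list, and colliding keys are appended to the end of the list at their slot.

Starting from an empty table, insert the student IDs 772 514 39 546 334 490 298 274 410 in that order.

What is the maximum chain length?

772 → bucket 1
514 → bucket 3
39 → bucket 6
546 → bucket 3 (collision)
334 → bucket 7
490 → bucket 3 (collision)
298 → bucket 3 (collision)
274 → bucket 3 (collision)
410 → bucket 3 (collision)
Final buckets:
0: ∅
1: 772
2: ∅
3: 514 -> 546 -> 490 -> 298 -> 274 -> 410
4: ∅
5: ∅
6: 39
7: 334

6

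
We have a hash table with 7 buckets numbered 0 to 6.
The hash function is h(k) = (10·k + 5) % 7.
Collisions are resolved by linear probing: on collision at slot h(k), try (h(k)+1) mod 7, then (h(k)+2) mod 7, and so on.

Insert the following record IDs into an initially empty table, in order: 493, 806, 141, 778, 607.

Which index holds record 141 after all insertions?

Insert 493: h=0, slot 0 empty => index 0.
Insert 806: h=1, slot 1 empty => index 1.
Insert 141: h=1, slot 1 occupied => index 2.
Insert 778: h=1, slots 1,2 occupied => index 3.
Insert 607: h=6, slot 6 empty => index 6.
Table: [493, 806, 141, 778, _, _, 607]

2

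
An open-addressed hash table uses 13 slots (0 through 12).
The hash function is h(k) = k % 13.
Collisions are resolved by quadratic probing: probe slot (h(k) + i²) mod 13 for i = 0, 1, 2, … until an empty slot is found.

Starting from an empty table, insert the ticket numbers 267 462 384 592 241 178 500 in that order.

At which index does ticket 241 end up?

10

267: h=7 -> slot 7
462: h=7, probe 7,8 -> slot 8
384: h=7, probe 7,8,11 -> slot 11
592: h=7, probe 7,8,11,3 -> slot 3
241: h=7, probe 7,8,11,3,10 -> slot 10
178: h=9 -> slot 9
500: h=6 -> slot 6
Table: [—, —, —, 592, —, —, 500, 267, 462, 178, 241, 384, —]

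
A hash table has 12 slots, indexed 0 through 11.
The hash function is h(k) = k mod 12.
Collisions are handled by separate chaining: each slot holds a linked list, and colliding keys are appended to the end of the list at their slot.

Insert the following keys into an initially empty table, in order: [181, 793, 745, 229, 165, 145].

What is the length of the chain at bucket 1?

5

Insert 181: h=1, bucket 1 empty -> new chain.
Insert 793: h=1, bucket 1 nonempty -> append to chain.
Insert 745: h=1, bucket 1 nonempty -> append to chain.
Insert 229: h=1, bucket 1 nonempty -> append to chain.
Insert 165: h=9, bucket 9 empty -> new chain.
Insert 145: h=1, bucket 1 nonempty -> append to chain.
Final buckets:
0: -
1: 181 -> 793 -> 745 -> 229 -> 145
2: -
3: -
4: -
5: -
6: -
7: -
8: -
9: 165
10: -
11: -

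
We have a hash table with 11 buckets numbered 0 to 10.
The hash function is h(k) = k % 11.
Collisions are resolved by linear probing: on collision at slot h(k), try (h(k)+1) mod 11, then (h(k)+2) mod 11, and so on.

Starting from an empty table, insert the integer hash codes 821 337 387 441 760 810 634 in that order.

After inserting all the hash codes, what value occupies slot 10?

821 hashes to 7; slot 7 is free -> place at 7.
337 hashes to 7; 7 taken -> place at 8.
387 hashes to 2; slot 2 is free -> place at 2.
441 hashes to 1; slot 1 is free -> place at 1.
760 hashes to 1; 1,2 taken -> place at 3.
810 hashes to 7; 7,8 taken -> place at 9.
634 hashes to 7; 7,8,9 taken -> place at 10.
Table: [—, 441, 387, 760, —, —, —, 821, 337, 810, 634]

634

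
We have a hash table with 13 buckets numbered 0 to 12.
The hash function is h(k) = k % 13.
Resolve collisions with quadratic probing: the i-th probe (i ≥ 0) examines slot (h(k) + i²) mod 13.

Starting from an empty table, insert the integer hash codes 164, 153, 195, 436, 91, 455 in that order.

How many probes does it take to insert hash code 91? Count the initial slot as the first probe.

164: h=8 => slot 8
153: h=10 => slot 10
195: h=0 => slot 0
436: h=7 => slot 7
91: h=0, probe 0,1 => slot 1
455: h=0, probe 0,1,4 => slot 4
Table: [195, 91, ., ., 455, ., ., 436, 164, ., 153, ., .]

2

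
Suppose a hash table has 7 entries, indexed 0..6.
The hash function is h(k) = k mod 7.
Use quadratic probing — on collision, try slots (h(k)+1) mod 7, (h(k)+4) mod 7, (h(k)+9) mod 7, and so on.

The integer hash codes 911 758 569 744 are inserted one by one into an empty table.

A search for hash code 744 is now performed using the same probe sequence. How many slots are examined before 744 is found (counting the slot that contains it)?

3

911 hashes to 1; slot 1 is free → place at 1.
758 hashes to 2; slot 2 is free → place at 2.
569 hashes to 2; 2 taken → place at 3.
744 hashes to 2; 2,3 taken → place at 6.
Table: [_, 911, 758, 569, _, _, 744]
Lookup 744: h=2, probe 2,3,6 → found at 6.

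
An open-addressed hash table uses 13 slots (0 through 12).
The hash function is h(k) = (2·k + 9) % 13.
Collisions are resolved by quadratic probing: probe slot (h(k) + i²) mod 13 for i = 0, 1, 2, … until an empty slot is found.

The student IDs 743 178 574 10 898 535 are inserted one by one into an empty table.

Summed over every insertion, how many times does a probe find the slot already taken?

5

Insert 743: h=0, slot 0 empty → index 0.
Insert 178: h=1, slot 1 empty → index 1.
Insert 574: h=0, slots 0,1 occupied → index 4.
Insert 10: h=3, slot 3 empty → index 3.
Insert 898: h=11, slot 11 empty → index 11.
Insert 535: h=0, slots 0,1,4 occupied → index 9.
Table: [743, 178, ., 10, 574, ., ., ., ., 535, ., 898, .]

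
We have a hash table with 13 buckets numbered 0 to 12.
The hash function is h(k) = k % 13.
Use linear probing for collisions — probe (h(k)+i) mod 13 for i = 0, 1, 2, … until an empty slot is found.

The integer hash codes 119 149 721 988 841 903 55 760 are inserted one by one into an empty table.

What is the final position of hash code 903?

Insert 119: h=2, slot 2 empty -> index 2.
Insert 149: h=6, slot 6 empty -> index 6.
Insert 721: h=6, slot 6 occupied -> index 7.
Insert 988: h=0, slot 0 empty -> index 0.
Insert 841: h=9, slot 9 empty -> index 9.
Insert 903: h=6, slots 6,7 occupied -> index 8.
Insert 55: h=3, slot 3 empty -> index 3.
Insert 760: h=6, slots 6,7,8,9 occupied -> index 10.
Table: [988, ∅, 119, 55, ∅, ∅, 149, 721, 903, 841, 760, ∅, ∅]

8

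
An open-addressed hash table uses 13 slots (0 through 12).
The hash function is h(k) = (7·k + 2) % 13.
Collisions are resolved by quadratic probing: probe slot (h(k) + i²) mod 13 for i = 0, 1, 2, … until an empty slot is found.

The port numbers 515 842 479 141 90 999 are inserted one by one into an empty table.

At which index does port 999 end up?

515: h=6 -> slot 6
842: h=7 -> slot 7
479: h=1 -> slot 1
141: h=1, probe 1,2 -> slot 2
90: h=8 -> slot 8
999: h=1, probe 1,2,5 -> slot 5
Table: [_, 479, 141, _, _, 999, 515, 842, 90, _, _, _, _]

5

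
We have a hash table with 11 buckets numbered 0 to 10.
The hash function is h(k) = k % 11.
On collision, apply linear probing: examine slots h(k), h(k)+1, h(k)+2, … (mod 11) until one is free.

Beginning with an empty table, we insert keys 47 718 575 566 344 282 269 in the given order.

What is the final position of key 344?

47: h=3 -> slot 3
718: h=3, probe 3,4 -> slot 4
575: h=3, probe 3,4,5 -> slot 5
566: h=5, probe 5,6 -> slot 6
344: h=3, probe 3,4,5,6,7 -> slot 7
282: h=7, probe 7,8 -> slot 8
269: h=5, probe 5,6,7,8,9 -> slot 9
Table: [-, -, -, 47, 718, 575, 566, 344, 282, 269, -]

7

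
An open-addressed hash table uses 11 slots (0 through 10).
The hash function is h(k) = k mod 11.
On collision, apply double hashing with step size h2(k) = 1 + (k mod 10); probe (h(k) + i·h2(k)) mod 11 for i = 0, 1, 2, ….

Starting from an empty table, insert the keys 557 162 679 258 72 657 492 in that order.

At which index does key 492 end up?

0

Insert 557: h=7, slot 7 empty -> index 7.
Insert 162: h=8, slot 8 empty -> index 8.
Insert 679: h=8, h2=10, slots 8,7 occupied -> index 6.
Insert 258: h=5, slot 5 empty -> index 5.
Insert 72: h=6, h2=3, slot 6 occupied -> index 9.
Insert 657: h=8, h2=8, slots 8,5 occupied -> index 2.
Insert 492: h=8, h2=3, slot 8 occupied -> index 0.
Table: [492, ., 657, ., ., 258, 679, 557, 162, 72, .]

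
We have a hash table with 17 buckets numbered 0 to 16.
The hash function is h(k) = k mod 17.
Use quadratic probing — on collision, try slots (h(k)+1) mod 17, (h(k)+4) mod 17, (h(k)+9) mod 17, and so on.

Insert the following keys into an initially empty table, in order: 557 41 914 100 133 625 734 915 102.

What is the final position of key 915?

557 hashes to 13; slot 13 is free -> place at 13.
41 hashes to 7; slot 7 is free -> place at 7.
914 hashes to 13; 13 taken -> place at 14.
100 hashes to 15; slot 15 is free -> place at 15.
133 hashes to 14; 14,15 taken -> place at 1.
625 hashes to 13; 13,14 taken -> place at 0.
734 hashes to 3; slot 3 is free -> place at 3.
915 hashes to 14; 14,15,1 taken -> place at 6.
102 hashes to 0; 0,1 taken -> place at 4.
Table: [625, 133, ., 734, 102, ., 915, 41, ., ., ., ., ., 557, 914, 100, .]

6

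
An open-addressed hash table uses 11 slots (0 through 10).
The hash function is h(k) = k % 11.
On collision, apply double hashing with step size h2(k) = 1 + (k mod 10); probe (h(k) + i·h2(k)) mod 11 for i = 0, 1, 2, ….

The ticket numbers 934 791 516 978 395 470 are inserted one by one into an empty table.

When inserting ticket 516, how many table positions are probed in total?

2

934: h=10 -> slot 10
791: h=10, h2=2, probe 10,1 -> slot 1
516: h=10, h2=7, probe 10,6 -> slot 6
978: h=10, h2=9, probe 10,8 -> slot 8
395: h=10, h2=6, probe 10,5 -> slot 5
470: h=8, h2=1, probe 8,9 -> slot 9
Table: [—, 791, —, —, —, 395, 516, —, 978, 470, 934]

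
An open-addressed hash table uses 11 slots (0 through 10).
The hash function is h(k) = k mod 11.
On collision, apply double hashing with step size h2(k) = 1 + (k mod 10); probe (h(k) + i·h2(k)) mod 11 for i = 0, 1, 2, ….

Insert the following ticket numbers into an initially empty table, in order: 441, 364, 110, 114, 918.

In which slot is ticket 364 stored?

6

Insert 441: h=1, slot 1 empty => index 1.
Insert 364: h=1, h2=5, slot 1 occupied => index 6.
Insert 110: h=0, slot 0 empty => index 0.
Insert 114: h=4, slot 4 empty => index 4.
Insert 918: h=5, slot 5 empty => index 5.
Table: [110, 441, —, —, 114, 918, 364, —, —, —, —]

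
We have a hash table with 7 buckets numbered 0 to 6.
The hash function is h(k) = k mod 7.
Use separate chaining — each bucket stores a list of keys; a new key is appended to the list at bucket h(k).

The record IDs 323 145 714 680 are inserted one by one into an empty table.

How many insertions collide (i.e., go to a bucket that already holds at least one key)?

1

323 -> bucket 1
145 -> bucket 5
714 -> bucket 0
680 -> bucket 1 (collision)
Final buckets:
0: 714
1: 323 -> 680
2: ∅
3: ∅
4: ∅
5: 145
6: ∅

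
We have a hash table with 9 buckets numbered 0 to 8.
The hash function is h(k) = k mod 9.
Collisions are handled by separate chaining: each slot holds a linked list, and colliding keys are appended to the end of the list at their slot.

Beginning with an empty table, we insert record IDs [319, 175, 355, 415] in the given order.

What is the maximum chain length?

319 → bucket 4
175 → bucket 4 (collision)
355 → bucket 4 (collision)
415 → bucket 1
Final buckets:
0: .
1: 415
2: .
3: .
4: 319 -> 175 -> 355
5: .
6: .
7: .
8: .

3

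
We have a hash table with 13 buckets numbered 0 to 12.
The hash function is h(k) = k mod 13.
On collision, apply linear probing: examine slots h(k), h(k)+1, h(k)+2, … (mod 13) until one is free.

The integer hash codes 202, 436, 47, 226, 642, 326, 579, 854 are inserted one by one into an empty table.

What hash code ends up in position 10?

202 hashes to 7; slot 7 is free -> place at 7.
436 hashes to 7; 7 taken -> place at 8.
47 hashes to 8; 8 taken -> place at 9.
226 hashes to 5; slot 5 is free -> place at 5.
642 hashes to 5; 5 taken -> place at 6.
326 hashes to 1; slot 1 is free -> place at 1.
579 hashes to 7; 7,8,9 taken -> place at 10.
854 hashes to 9; 9,10 taken -> place at 11.
Table: [., 326, ., ., ., 226, 642, 202, 436, 47, 579, 854, .]

579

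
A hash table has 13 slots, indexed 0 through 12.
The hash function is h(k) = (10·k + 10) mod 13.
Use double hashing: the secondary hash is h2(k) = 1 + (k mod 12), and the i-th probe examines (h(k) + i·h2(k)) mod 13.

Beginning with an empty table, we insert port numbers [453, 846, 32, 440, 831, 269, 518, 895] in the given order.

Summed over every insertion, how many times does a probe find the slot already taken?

3

453 hashes to 3; slot 3 is free → place at 3.
846 hashes to 7; slot 7 is free → place at 7.
32 hashes to 5; slot 5 is free → place at 5.
440 hashes to 3, h2=9; 3 taken → place at 12.
831 hashes to 0; slot 0 is free → place at 0.
269 hashes to 9; slot 9 is free → place at 9.
518 hashes to 3, h2=3; 3 taken → place at 6.
895 hashes to 3, h2=8; 3 taken → place at 11.
Table: [831, _, _, 453, _, 32, 518, 846, _, 269, _, 895, 440]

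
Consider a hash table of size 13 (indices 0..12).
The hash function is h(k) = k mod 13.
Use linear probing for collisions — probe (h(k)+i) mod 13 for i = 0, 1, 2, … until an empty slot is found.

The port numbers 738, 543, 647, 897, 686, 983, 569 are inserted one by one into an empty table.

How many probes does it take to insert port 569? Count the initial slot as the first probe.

6

Insert 738: h=10, slot 10 empty → index 10.
Insert 543: h=10, slot 10 occupied → index 11.
Insert 647: h=10, slots 10,11 occupied → index 12.
Insert 897: h=0, slot 0 empty → index 0.
Insert 686: h=10, slots 10,11,12,0 occupied → index 1.
Insert 983: h=8, slot 8 empty → index 8.
Insert 569: h=10, slots 10,11,12,0,1 occupied → index 2.
Table: [897, 686, 569, ., ., ., ., ., 983, ., 738, 543, 647]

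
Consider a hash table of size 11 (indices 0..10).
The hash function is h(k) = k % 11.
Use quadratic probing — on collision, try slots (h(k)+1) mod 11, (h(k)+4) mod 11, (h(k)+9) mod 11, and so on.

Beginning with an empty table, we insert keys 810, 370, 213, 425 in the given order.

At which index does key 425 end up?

0

810 hashes to 7; slot 7 is free -> place at 7.
370 hashes to 7; 7 taken -> place at 8.
213 hashes to 4; slot 4 is free -> place at 4.
425 hashes to 7; 7,8 taken -> place at 0.
Table: [425, ∅, ∅, ∅, 213, ∅, ∅, 810, 370, ∅, ∅]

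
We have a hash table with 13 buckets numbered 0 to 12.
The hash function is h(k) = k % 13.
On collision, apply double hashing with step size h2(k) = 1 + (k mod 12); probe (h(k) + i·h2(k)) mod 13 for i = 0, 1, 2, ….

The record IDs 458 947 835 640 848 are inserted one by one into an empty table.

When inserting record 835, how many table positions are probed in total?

3

458 hashes to 3; slot 3 is free => place at 3.
947 hashes to 11; slot 11 is free => place at 11.
835 hashes to 3, h2=8; 3,11 taken => place at 6.
640 hashes to 3, h2=5; 3 taken => place at 8.
848 hashes to 3, h2=9; 3 taken => place at 12.
Table: [., ., ., 458, ., ., 835, ., 640, ., ., 947, 848]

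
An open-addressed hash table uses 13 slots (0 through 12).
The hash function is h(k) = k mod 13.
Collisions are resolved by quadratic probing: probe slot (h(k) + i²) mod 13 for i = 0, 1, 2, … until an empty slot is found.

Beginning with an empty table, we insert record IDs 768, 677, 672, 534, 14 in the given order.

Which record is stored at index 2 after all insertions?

Insert 768: h=1, slot 1 empty => index 1.
Insert 677: h=1, slot 1 occupied => index 2.
Insert 672: h=9, slot 9 empty => index 9.
Insert 534: h=1, slots 1,2 occupied => index 5.
Insert 14: h=1, slots 1,2,5 occupied => index 10.
Table: [., 768, 677, ., ., 534, ., ., ., 672, 14, ., .]

677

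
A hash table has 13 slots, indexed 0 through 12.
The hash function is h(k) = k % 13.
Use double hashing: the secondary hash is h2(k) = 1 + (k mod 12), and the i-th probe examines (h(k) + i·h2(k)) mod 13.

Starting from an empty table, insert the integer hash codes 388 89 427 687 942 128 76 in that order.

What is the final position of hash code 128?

Insert 388: h=11, slot 11 empty → index 11.
Insert 89: h=11, h2=6, slot 11 occupied → index 4.
Insert 427: h=11, h2=8, slot 11 occupied → index 6.
Insert 687: h=11, h2=4, slot 11 occupied → index 2.
Insert 942: h=6, h2=7, slot 6 occupied → index 0.
Insert 128: h=11, h2=9, slot 11 occupied → index 7.
Insert 76: h=11, h2=5, slot 11 occupied → index 3.
Table: [942, ∅, 687, 76, 89, ∅, 427, 128, ∅, ∅, ∅, 388, ∅]

7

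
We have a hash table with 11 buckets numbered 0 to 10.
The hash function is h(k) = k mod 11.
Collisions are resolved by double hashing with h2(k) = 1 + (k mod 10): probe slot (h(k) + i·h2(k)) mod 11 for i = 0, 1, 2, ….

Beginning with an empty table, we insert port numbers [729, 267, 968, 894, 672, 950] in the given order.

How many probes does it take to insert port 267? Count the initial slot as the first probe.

2

Insert 729: h=3, slot 3 empty -> index 3.
Insert 267: h=3, h2=8, slot 3 occupied -> index 0.
Insert 968: h=0, h2=9, slot 0 occupied -> index 9.
Insert 894: h=3, h2=5, slot 3 occupied -> index 8.
Insert 672: h=1, slot 1 empty -> index 1.
Insert 950: h=4, slot 4 empty -> index 4.
Table: [267, 672, -, 729, 950, -, -, -, 894, 968, -]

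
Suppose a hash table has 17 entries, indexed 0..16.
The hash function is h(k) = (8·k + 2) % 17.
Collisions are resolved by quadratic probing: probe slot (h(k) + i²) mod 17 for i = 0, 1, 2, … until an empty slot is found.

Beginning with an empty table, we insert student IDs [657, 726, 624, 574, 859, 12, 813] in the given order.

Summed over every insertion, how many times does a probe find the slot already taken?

Insert 657: h=5, slot 5 empty => index 5.
Insert 726: h=13, slot 13 empty => index 13.
Insert 624: h=13, slot 13 occupied => index 14.
Insert 574: h=4, slot 4 empty => index 4.
Insert 859: h=6, slot 6 empty => index 6.
Insert 12: h=13, slots 13,14 occupied => index 0.
Insert 813: h=12, slot 12 empty => index 12.
Table: [12, ., ., ., 574, 657, 859, ., ., ., ., ., 813, 726, 624, ., .]

3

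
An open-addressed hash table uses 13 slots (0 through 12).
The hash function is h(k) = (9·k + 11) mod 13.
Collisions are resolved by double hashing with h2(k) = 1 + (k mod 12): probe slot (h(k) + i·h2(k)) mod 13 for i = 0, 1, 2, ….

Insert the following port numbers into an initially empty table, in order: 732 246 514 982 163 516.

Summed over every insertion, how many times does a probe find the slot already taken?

2

Insert 732: h=8, slot 8 empty -> index 8.
Insert 246: h=2, slot 2 empty -> index 2.
Insert 514: h=9, slot 9 empty -> index 9.
Insert 982: h=9, h2=11, slot 9 occupied -> index 7.
Insert 163: h=9, h2=8, slot 9 occupied -> index 4.
Insert 516: h=1, slot 1 empty -> index 1.
Table: [∅, 516, 246, ∅, 163, ∅, ∅, 982, 732, 514, ∅, ∅, ∅]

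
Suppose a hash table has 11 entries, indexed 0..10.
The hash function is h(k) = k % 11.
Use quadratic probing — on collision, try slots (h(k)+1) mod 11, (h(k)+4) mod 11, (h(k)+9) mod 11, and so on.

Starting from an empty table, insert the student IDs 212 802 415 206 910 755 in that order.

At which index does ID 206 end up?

Insert 212: h=3, slot 3 empty -> index 3.
Insert 802: h=10, slot 10 empty -> index 10.
Insert 415: h=8, slot 8 empty -> index 8.
Insert 206: h=8, slot 8 occupied -> index 9.
Insert 910: h=8, slots 8,9 occupied -> index 1.
Insert 755: h=7, slot 7 empty -> index 7.
Table: [_, 910, _, 212, _, _, _, 755, 415, 206, 802]

9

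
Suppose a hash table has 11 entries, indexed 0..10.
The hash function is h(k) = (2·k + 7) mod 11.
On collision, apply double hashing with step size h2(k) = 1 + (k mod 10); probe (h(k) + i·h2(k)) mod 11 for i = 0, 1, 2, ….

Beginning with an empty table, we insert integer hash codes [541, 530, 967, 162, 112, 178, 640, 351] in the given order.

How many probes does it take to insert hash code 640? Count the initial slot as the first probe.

541: h=0 => slot 0
530: h=0, h2=1, probe 0,1 => slot 1
967: h=5 => slot 5
162: h=1, h2=3, probe 1,4 => slot 4
112: h=0, h2=3, probe 0,3 => slot 3
178: h=0, h2=9, probe 0,9 => slot 9
640: h=0, h2=1, probe 0,1,2 => slot 2
351: h=5, h2=2, probe 5,7 => slot 7
Table: [541, 530, 640, 112, 162, 967, ., 351, ., 178, .]

3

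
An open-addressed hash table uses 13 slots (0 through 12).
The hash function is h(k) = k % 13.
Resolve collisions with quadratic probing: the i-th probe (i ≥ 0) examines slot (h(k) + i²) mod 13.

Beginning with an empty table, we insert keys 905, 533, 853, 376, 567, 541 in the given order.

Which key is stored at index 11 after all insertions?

905 hashes to 8; slot 8 is free => place at 8.
533 hashes to 0; slot 0 is free => place at 0.
853 hashes to 8; 8 taken => place at 9.
376 hashes to 12; slot 12 is free => place at 12.
567 hashes to 8; 8,9,12 taken => place at 4.
541 hashes to 8; 8,9,12,4 taken => place at 11.
Table: [533, -, -, -, 567, -, -, -, 905, 853, -, 541, 376]

541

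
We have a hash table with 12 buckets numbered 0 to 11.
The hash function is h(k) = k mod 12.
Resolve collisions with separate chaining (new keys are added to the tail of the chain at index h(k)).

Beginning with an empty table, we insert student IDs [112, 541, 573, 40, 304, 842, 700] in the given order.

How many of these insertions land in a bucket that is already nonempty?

Insert 112: h=4, bucket 4 empty → new chain.
Insert 541: h=1, bucket 1 empty → new chain.
Insert 573: h=9, bucket 9 empty → new chain.
Insert 40: h=4, bucket 4 nonempty → append to chain.
Insert 304: h=4, bucket 4 nonempty → append to chain.
Insert 842: h=2, bucket 2 empty → new chain.
Insert 700: h=4, bucket 4 nonempty → append to chain.
Final buckets:
0: .
1: 541
2: 842
3: .
4: 112 -> 40 -> 304 -> 700
5: .
6: .
7: .
8: .
9: 573
10: .
11: .

3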